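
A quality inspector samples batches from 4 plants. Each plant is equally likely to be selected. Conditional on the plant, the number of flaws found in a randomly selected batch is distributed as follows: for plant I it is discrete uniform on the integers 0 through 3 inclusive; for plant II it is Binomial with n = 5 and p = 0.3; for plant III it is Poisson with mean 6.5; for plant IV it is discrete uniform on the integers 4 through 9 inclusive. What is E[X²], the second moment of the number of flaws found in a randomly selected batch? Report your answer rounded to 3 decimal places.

25.179

For each component E[X²] = Var + (mean)², giving I: 3.5; II: 3.3; III: 48.75; IV: 45.1667.
Overall E[X²] = 0.25·3.5 + 0.25·3.3 + 0.25·48.75 + 0.25·45.1667 = 25.1792.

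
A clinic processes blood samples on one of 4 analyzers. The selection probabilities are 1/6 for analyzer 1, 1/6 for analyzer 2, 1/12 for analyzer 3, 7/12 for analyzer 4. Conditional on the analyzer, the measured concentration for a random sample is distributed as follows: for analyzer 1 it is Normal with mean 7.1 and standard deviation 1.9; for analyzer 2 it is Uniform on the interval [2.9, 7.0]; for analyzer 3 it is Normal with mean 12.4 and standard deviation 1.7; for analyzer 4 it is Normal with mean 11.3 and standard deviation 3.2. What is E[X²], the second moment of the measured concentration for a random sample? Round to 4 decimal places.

For each component E[X²] = Var + (mean)², giving 1: 54.02; 2: 25.9033; 3: 156.65; 4: 137.93.
Overall E[X²] = 0.166667·54.02 + 0.166667·25.9033 + 0.0833333·156.65 + 0.583333·137.93 = 106.834.

106.8339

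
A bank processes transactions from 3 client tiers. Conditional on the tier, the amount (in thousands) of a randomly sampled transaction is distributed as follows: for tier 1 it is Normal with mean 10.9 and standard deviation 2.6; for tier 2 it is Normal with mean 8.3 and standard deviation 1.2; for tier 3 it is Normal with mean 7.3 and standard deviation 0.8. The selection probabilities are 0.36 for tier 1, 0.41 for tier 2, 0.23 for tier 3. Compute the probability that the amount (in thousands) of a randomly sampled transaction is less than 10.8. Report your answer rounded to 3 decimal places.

0.807

Conditional on each tier, P(X < 10.8): 1: 0.48466; 2: 0.98139; 3: 0.999994.
By total probability, P(X < 10.8) = 0.36·0.48466 + 0.41·0.98139 + 0.23·0.999994 = 0.806846.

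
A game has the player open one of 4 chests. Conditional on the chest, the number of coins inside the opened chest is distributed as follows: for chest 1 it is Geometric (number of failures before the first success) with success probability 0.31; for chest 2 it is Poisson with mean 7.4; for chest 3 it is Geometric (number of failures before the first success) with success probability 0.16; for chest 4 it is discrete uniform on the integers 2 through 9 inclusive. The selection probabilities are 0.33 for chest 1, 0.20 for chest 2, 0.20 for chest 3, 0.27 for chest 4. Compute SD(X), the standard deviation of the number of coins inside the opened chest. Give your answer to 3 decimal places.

Per component, 1: μ=2.22581, E[X²]=12.1342; 2: μ=7.4, E[X²]=62.16; 3: μ=5.25, E[X²]=60.375; 4: μ=5.5, E[X²]=35.5.
E[X] = 0.33·2.22581 + 0.2·7.4 + 0.2·5.25 + 0.27·5.5 = 4.74952.
E[X²] = 0.33·12.1342 + 0.2·62.16 + 0.2·60.375 + 0.27·35.5 = 38.0963.
Var(X) = E[X²] − (E[X])² = 38.0963 − 22.5579 = 15.5384.
SD(X) = √15.5384 = 3.94188.

3.942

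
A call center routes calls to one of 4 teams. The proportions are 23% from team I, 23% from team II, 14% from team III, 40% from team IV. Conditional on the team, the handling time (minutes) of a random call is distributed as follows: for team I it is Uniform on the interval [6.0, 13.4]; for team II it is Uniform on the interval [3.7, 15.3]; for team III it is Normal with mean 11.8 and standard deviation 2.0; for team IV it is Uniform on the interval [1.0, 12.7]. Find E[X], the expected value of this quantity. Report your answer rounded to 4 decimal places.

Component means — I: 9.7; II: 9.5; III: 11.8; IV: 6.85.
E[X] = 0.23·9.7 + 0.23·9.5 + 0.14·11.8 + 0.4·6.85 = 8.808.

8.8080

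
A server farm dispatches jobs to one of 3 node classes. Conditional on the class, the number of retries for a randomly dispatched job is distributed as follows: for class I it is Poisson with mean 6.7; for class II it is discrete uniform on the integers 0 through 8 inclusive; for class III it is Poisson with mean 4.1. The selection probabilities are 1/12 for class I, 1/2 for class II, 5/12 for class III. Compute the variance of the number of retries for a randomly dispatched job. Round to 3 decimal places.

Per component, I: μ=6.7, E[X²]=51.59; II: μ=4, E[X²]=22.6667; III: μ=4.1, E[X²]=20.91.
E[X] = 0.0833333·6.7 + 0.5·4 + 0.416667·4.1 = 4.26667.
E[X²] = 0.0833333·51.59 + 0.5·22.6667 + 0.416667·20.91 = 24.345.
Var(X) = E[X²] − (E[X])² = 24.345 − 18.2044 = 6.14056.

6.141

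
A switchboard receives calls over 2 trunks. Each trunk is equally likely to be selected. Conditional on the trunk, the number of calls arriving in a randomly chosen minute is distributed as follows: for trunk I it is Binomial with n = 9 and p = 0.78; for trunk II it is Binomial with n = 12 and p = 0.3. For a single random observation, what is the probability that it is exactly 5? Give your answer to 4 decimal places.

0.1219

Conditional on each trunk, P(X = 5): I: 0.0852186; II: 0.158496.
By total probability, P(X = 5) = 0.5·0.0852186 + 0.5·0.158496 = 0.121857.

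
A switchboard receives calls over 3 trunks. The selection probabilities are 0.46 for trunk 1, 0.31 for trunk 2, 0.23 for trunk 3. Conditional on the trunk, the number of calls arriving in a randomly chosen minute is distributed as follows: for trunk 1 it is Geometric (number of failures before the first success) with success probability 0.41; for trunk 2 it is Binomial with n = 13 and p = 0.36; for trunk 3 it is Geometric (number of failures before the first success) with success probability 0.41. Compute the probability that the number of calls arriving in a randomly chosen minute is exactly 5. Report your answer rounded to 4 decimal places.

0.0881

Conditional on each trunk, P(X = 5): 1: 0.0293119; 2: 0.219044; 3: 0.0293119.
By total probability, P(X = 5) = 0.46·0.0293119 + 0.31·0.219044 + 0.23·0.0293119 = 0.0881288.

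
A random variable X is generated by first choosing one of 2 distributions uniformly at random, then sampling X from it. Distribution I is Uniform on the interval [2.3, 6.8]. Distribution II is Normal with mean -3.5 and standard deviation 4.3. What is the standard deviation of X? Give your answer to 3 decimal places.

5.127

Per component, I: μ=4.55, E[X²]=22.39; II: μ=-3.5, E[X²]=30.74.
E[X] = 0.5·4.55 + 0.5·-3.5 = 0.525.
E[X²] = 0.5·22.39 + 0.5·30.74 = 26.565.
Var(X) = E[X²] − (E[X])² = 26.565 − 0.275625 = 26.2894.
SD(X) = √26.2894 = 5.12732.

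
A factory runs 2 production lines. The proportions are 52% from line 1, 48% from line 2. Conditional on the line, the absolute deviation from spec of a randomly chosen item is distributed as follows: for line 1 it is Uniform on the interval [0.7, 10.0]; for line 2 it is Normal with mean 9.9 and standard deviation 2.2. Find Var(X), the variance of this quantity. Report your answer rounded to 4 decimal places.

11.2384

Per component, 1: μ=5.35, E[X²]=35.83; 2: μ=9.9, E[X²]=102.85.
E[X] = 0.52·5.35 + 0.48·9.9 = 7.534.
E[X²] = 0.52·35.83 + 0.48·102.85 = 67.9996.
Var(X) = E[X²] − (E[X])² = 67.9996 − 56.7612 = 11.2384.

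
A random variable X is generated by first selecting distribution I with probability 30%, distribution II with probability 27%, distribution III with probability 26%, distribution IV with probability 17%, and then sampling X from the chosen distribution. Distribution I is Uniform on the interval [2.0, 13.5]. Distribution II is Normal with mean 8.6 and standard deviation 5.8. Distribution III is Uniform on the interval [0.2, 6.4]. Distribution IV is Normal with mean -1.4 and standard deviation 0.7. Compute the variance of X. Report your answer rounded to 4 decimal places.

Per component, I: μ=7.75, E[X²]=71.0833; II: μ=8.6, E[X²]=107.6; III: μ=3.3, E[X²]=14.0933; IV: μ=-1.4, E[X²]=2.45.
E[X] = 0.3·7.75 + 0.27·8.6 + 0.26·3.3 + 0.17·-1.4 = 5.267.
E[X²] = 0.3·71.0833 + 0.27·107.6 + 0.26·14.0933 + 0.17·2.45 = 54.4578.
Var(X) = E[X²] − (E[X])² = 54.4578 − 27.7413 = 26.7165.

26.7165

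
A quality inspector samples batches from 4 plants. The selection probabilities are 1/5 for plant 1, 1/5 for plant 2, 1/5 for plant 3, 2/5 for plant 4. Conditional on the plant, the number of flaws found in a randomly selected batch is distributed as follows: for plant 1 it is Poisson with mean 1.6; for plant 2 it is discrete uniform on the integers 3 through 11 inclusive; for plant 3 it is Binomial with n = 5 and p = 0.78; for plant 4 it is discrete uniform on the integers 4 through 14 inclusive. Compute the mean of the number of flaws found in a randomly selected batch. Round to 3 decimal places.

6.100

Component means — 1: 1.6; 2: 7; 3: 3.9; 4: 9.
E[X] = 0.2·1.6 + 0.2·7 + 0.2·3.9 + 0.4·9 = 6.1.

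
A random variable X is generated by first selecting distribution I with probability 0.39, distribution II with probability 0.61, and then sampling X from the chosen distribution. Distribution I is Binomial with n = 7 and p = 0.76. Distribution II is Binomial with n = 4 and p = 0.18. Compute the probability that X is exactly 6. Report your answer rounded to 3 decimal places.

Conditional on each component, P(X = 6): I: 0.323736; II: 0.
By total probability, P(X = 6) = 0.39·0.323736 + 0.61·0 = 0.126257.

0.126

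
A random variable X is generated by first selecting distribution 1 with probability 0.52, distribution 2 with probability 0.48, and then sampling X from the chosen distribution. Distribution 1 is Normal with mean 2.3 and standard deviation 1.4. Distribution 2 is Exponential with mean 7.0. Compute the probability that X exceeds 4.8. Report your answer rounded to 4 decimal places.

0.2611

Conditional on each component, P(X > 4.8): 1: 0.0370728; 2: 0.50373.
By total probability, P(X > 4.8) = 0.52·0.0370728 + 0.48·0.50373 = 0.261068.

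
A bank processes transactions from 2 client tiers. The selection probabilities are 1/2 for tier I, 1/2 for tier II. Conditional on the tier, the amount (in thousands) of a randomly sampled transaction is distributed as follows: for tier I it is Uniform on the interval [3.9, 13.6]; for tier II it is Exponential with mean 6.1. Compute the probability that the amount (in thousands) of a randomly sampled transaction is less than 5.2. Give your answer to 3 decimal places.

Conditional on each tier, P(X < 5.2): I: 0.134021; II: 0.573635.
By total probability, P(X < 5.2) = 0.5·0.134021 + 0.5·0.573635 = 0.353828.

0.354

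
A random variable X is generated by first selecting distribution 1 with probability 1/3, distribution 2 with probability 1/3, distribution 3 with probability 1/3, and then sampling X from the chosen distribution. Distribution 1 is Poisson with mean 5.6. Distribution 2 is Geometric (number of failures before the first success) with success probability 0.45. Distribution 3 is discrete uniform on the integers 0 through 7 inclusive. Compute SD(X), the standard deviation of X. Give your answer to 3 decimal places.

2.778

Per component, 1: μ=5.6, E[X²]=36.96; 2: μ=1.22222, E[X²]=4.20988; 3: μ=3.5, E[X²]=17.5.
E[X] = 0.333333·5.6 + 0.333333·1.22222 + 0.333333·3.5 = 3.44074.
E[X²] = 0.333333·36.96 + 0.333333·4.20988 + 0.333333·17.5 = 19.5566.
Var(X) = E[X²] − (E[X])² = 19.5566 − 11.8387 = 7.71793.
SD(X) = √7.71793 = 2.77812.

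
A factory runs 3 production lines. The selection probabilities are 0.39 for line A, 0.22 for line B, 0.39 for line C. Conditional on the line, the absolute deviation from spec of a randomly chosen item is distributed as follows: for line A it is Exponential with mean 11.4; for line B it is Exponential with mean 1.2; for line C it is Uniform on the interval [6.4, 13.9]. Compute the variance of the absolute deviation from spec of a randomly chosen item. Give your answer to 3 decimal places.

Per component, A: μ=11.4, E[X²]=259.92; B: μ=1.2, E[X²]=2.88; C: μ=10.15, E[X²]=107.71.
E[X] = 0.39·11.4 + 0.22·1.2 + 0.39·10.15 = 8.6685.
E[X²] = 0.39·259.92 + 0.22·2.88 + 0.39·107.71 = 144.009.
Var(X) = E[X²] − (E[X])² = 144.009 − 75.1429 = 68.8664.

68.866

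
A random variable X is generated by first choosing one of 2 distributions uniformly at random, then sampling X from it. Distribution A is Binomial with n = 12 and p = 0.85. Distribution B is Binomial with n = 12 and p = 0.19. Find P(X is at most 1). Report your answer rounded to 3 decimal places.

Conditional on each component, P(X ≤ 1): A: 8.9525e-09; B: 0.304294.
By total probability, P(X ≤ 1) = 0.5·8.9525e-09 + 0.5·0.304294 = 0.152147.

0.152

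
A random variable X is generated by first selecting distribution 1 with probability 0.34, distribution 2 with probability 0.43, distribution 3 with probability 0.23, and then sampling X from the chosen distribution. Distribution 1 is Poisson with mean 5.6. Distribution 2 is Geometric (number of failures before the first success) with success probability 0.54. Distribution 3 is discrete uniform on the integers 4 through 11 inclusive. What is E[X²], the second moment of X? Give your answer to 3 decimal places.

27.702

For each component E[X²] = Var + (mean)², giving 1: 36.96; 2: 2.30316; 3: 61.5.
Overall E[X²] = 0.34·36.96 + 0.43·2.30316 + 0.23·61.5 = 27.7018.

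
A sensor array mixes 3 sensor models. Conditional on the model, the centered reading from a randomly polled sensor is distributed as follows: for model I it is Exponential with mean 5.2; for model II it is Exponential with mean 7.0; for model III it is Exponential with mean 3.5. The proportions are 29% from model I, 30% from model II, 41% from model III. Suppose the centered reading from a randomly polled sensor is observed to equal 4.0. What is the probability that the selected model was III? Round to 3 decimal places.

Likelihoods f(4.0 | ·): I: 0.0891095; II: 0.080674; III: 0.0911162.
Posterior ∝ prior × likelihood. Numerator for III: 0.41·0.0911162 = 0.0373576.
Normalizing constant: 0.29·0.0891095 + 0.3·0.080674 + 0.41·0.0911162 = 0.0874016.
P(III | observation) = 0.0373576 / 0.0874016 = 0.427425.

0.427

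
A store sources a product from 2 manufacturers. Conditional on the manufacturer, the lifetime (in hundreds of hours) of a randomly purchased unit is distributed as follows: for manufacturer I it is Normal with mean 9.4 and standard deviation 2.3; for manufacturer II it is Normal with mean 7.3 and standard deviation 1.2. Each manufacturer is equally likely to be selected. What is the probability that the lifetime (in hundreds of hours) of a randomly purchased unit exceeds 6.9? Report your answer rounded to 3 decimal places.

Conditional on each manufacturer, P(X > 6.9): I: 0.861472; II: 0.630559.
By total probability, P(X > 6.9) = 0.5·0.861472 + 0.5·0.630559 = 0.746015.

0.746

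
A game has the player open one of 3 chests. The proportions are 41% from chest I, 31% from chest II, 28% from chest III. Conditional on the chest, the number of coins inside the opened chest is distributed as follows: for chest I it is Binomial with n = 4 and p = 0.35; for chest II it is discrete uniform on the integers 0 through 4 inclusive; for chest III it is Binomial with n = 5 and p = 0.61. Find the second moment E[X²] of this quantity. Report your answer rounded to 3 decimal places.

For each component E[X²] = Var + (mean)², giving I: 2.87; II: 6; III: 10.492.
Overall E[X²] = 0.41·2.87 + 0.31·6 + 0.28·10.492 = 5.97446.

5.974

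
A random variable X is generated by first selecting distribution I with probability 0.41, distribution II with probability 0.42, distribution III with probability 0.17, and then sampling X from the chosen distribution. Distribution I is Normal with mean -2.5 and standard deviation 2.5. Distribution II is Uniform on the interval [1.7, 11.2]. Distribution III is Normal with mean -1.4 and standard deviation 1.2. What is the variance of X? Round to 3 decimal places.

24.244

Per component, I: μ=-2.5, E[X²]=12.5; II: μ=6.45, E[X²]=49.1233; III: μ=-1.4, E[X²]=3.4.
E[X] = 0.41·-2.5 + 0.42·6.45 + 0.17·-1.4 = 1.446.
E[X²] = 0.41·12.5 + 0.42·49.1233 + 0.17·3.4 = 26.3348.
Var(X) = E[X²] − (E[X])² = 26.3348 − 2.09092 = 24.2439.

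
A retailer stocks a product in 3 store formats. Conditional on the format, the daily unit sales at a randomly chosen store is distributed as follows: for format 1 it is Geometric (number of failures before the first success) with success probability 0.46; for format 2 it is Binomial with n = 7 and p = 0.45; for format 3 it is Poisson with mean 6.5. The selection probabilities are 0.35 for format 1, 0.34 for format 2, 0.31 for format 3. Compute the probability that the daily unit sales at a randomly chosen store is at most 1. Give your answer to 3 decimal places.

0.286

Conditional on each format, P(X ≤ 1): 1: 0.7084; 2: 0.102418; 3: 0.0112758.
By total probability, P(X ≤ 1) = 0.35·0.7084 + 0.34·0.102418 + 0.31·0.0112758 = 0.286258.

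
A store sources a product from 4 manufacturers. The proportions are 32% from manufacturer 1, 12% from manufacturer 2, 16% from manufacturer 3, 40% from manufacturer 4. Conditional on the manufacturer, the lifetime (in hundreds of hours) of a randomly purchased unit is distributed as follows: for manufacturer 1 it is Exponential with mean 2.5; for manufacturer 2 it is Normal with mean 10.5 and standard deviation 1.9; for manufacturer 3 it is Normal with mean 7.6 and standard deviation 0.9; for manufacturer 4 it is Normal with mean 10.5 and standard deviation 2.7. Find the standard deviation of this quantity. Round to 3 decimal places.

4.261

Per component, 1: μ=2.5, E[X²]=12.5; 2: μ=10.5, E[X²]=113.86; 3: μ=7.6, E[X²]=58.57; 4: μ=10.5, E[X²]=117.54.
E[X] = 0.32·2.5 + 0.12·10.5 + 0.16·7.6 + 0.4·10.5 = 7.476.
E[X²] = 0.32·12.5 + 0.12·113.86 + 0.16·58.57 + 0.4·117.54 = 74.0504.
Var(X) = E[X²] − (E[X])² = 74.0504 − 55.8906 = 18.1598.
SD(X) = √18.1598 = 4.26143.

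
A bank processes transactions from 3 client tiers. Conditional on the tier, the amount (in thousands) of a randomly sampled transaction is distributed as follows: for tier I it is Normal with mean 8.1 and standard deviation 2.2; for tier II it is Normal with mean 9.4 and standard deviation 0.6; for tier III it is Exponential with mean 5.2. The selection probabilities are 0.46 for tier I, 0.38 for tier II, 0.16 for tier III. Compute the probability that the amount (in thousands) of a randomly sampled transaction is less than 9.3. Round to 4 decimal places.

Conditional on each tier, P(X < 9.3): I: 0.70728; II: 0.433816; III: 0.832783.
By total probability, P(X < 9.3) = 0.46·0.70728 + 0.38·0.433816 + 0.16·0.832783 = 0.623444.

0.6234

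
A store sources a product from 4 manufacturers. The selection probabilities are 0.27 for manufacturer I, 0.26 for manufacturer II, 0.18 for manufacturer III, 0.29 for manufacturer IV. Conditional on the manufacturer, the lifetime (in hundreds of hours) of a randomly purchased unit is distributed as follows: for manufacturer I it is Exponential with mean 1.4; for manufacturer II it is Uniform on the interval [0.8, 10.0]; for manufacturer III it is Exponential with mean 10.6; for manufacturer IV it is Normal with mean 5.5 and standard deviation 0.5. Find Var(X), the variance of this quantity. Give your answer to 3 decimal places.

31.837

Per component, I: μ=1.4, E[X²]=3.92; II: μ=5.4, E[X²]=36.2133; III: μ=10.6, E[X²]=224.72; IV: μ=5.5, E[X²]=30.5.
E[X] = 0.27·1.4 + 0.26·5.4 + 0.18·10.6 + 0.29·5.5 = 5.285.
E[X²] = 0.27·3.92 + 0.26·36.2133 + 0.18·224.72 + 0.29·30.5 = 59.7685.
Var(X) = E[X²] − (E[X])² = 59.7685 − 27.9312 = 31.8372.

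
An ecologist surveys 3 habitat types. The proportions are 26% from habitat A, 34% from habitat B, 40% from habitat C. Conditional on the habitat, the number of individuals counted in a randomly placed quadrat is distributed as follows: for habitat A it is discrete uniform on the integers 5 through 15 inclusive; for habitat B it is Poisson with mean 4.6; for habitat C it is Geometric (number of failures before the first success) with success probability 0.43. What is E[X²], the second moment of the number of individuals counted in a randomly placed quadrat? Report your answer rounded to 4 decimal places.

For each component E[X²] = Var + (mean)², giving A: 110; B: 25.76; C: 4.83991.
Overall E[X²] = 0.26·110 + 0.34·25.76 + 0.4·4.83991 = 39.2944.

39.2944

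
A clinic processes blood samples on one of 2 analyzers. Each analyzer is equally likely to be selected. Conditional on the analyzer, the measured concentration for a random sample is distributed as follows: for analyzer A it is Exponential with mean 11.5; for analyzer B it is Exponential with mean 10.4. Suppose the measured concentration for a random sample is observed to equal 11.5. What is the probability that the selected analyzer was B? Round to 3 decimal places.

0.499

Likelihoods f(11.5 | ·): A: 0.0319895; B: 0.0318227.
Posterior ∝ prior × likelihood. Numerator for B: 0.5·0.0318227 = 0.0159114.
Normalizing constant: 0.5·0.0319895 + 0.5·0.0318227 = 0.0319061.
P(B | observation) = 0.0159114 / 0.0319061 = 0.498693.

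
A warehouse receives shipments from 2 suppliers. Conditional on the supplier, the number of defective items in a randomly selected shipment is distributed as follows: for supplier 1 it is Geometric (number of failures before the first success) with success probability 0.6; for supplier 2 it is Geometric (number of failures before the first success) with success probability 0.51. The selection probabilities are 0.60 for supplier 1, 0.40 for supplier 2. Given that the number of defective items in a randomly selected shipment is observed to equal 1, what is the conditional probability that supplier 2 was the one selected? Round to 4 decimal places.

0.4097

Likelihoods P(X=1 | ·): 1: 0.24; 2: 0.2499.
Posterior ∝ prior × likelihood. Numerator for 2: 0.4·0.2499 = 0.09996.
Normalizing constant: 0.6·0.24 + 0.4·0.2499 = 0.24396.
P(2 | observation) = 0.09996 / 0.24396 = 0.409739.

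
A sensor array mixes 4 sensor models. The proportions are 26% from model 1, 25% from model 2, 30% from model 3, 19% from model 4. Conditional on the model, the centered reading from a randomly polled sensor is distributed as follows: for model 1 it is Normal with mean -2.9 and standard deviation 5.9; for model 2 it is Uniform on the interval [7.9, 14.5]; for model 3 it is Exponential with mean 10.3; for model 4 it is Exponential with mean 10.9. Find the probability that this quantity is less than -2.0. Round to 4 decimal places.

Conditional on each model, P(X < -2.0): 1: 0.56062; 2: 0; 3: 0; 4: 0.
By total probability, P(X < -2.0) = 0.26·0.56062 + 0.25·0 + 0.3·0 + 0.19·0 = 0.145761.

0.1458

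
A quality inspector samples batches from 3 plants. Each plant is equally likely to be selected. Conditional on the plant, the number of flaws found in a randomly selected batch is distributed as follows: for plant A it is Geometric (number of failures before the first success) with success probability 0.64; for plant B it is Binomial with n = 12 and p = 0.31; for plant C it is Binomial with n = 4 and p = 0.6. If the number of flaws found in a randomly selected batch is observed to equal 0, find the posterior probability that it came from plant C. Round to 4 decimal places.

0.0378

Likelihoods P(X=0 | ·): A: 0.64; B: 0.0116463; C: 0.0256.
Posterior ∝ prior × likelihood. Numerator for C: 0.333333·0.0256 = 0.00853333.
Normalizing constant: 0.333333·0.64 + 0.333333·0.0116463 + 0.333333·0.0256 = 0.225749.
P(C | observation) = 0.00853333 / 0.225749 = 0.0378001.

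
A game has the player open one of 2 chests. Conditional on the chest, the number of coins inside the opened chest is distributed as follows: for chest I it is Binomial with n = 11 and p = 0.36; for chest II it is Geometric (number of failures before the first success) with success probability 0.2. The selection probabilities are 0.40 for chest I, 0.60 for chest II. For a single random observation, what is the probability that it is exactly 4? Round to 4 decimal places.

Conditional on each chest, P(X = 4): I: 0.243772; II: 0.08192.
By total probability, P(X = 4) = 0.4·0.243772 + 0.6·0.08192 = 0.146661.

0.1467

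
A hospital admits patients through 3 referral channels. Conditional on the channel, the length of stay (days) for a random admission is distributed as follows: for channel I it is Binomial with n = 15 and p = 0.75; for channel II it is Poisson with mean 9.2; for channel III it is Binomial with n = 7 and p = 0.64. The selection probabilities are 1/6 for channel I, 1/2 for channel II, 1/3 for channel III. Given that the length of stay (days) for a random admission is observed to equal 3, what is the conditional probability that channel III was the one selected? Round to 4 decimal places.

0.8868

Likelihoods P(X=3 | ·): I: 1.14413e-05; II: 0.013113; III: 0.154105.
Posterior ∝ prior × likelihood. Numerator for III: 0.333333·0.154105 = 0.0513685.
Normalizing constant: 0.166667·1.14413e-05 + 0.5·0.013113 + 0.333333·0.154105 = 0.0579269.
P(III | observation) = 0.0513685 / 0.0579269 = 0.886781.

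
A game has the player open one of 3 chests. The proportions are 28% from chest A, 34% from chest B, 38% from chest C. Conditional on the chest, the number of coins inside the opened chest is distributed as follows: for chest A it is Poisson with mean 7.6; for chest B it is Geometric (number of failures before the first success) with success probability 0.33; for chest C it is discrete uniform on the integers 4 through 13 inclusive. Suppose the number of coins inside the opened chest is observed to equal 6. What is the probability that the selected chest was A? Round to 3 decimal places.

Likelihoods P(X=6 | ·): A: 0.13394; B: 0.0298513; C: 0.1.
Posterior ∝ prior × likelihood. Numerator for A: 0.28·0.13394 = 0.0375033.
Normalizing constant: 0.28·0.13394 + 0.34·0.0298513 + 0.38·0.1 = 0.0856527.
P(A | observation) = 0.0375033 / 0.0856527 = 0.437853.

0.438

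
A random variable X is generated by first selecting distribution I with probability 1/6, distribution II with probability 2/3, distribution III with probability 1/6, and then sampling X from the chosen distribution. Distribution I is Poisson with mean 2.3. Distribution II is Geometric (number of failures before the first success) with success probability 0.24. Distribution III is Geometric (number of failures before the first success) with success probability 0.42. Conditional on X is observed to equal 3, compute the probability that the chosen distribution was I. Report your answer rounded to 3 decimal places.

0.288

Likelihoods P(X=3 | ·): I: 0.203308; II: 0.105354; III: 0.081947.
Posterior ∝ prior × likelihood. Numerator for I: 0.166667·0.203308 = 0.0338847.
Normalizing constant: 0.166667·0.203308 + 0.666667·0.105354 + 0.166667·0.081947 = 0.117779.
P(I | observation) = 0.0338847 / 0.117779 = 0.287698.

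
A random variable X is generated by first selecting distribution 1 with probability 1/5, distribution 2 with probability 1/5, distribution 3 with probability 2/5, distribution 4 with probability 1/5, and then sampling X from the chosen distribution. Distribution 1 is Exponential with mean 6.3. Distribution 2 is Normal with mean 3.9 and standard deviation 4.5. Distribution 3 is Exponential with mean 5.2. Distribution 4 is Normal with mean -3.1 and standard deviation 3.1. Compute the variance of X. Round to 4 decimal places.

Per component, 1: μ=6.3, E[X²]=79.38; 2: μ=3.9, E[X²]=35.46; 3: μ=5.2, E[X²]=54.08; 4: μ=-3.1, E[X²]=19.22.
E[X] = 0.2·6.3 + 0.2·3.9 + 0.4·5.2 + 0.2·-3.1 = 3.5.
E[X²] = 0.2·79.38 + 0.2·35.46 + 0.4·54.08 + 0.2·19.22 = 48.444.
Var(X) = E[X²] − (E[X])² = 48.444 − 12.25 = 36.194.

36.1940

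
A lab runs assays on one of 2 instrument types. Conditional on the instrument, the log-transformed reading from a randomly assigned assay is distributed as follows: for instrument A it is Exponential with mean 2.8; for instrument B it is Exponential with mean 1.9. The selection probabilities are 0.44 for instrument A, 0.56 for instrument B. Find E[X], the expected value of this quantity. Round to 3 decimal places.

2.296

Component means — A: 2.8; B: 1.9.
E[X] = 0.44·2.8 + 0.56·1.9 = 2.296.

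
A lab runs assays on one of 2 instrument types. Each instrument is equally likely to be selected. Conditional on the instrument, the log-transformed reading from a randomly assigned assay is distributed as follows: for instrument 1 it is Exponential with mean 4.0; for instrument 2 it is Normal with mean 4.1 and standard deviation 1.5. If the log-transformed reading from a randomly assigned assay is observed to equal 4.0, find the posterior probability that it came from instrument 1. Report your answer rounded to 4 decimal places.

Likelihoods f(4.0 | ·): 1: 0.0919699; 2: 0.265371.
Posterior ∝ prior × likelihood. Numerator for 1: 0.5·0.0919699 = 0.0459849.
Normalizing constant: 0.5·0.0919699 + 0.5·0.265371 = 0.178671.
P(1 | observation) = 0.0459849 / 0.178671 = 0.257373.

0.2574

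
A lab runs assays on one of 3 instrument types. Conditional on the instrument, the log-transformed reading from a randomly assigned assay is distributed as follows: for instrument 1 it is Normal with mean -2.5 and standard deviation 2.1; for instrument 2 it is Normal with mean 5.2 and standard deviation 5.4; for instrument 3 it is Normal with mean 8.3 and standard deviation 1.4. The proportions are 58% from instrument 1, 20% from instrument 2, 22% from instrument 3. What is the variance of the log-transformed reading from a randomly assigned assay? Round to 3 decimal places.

31.005

Per component, 1: μ=-2.5, E[X²]=10.66; 2: μ=5.2, E[X²]=56.2; 3: μ=8.3, E[X²]=70.85.
E[X] = 0.58·-2.5 + 0.2·5.2 + 0.22·8.3 = 1.416.
E[X²] = 0.58·10.66 + 0.2·56.2 + 0.22·70.85 = 33.0098.
Var(X) = E[X²] − (E[X])² = 33.0098 − 2.00506 = 31.0047.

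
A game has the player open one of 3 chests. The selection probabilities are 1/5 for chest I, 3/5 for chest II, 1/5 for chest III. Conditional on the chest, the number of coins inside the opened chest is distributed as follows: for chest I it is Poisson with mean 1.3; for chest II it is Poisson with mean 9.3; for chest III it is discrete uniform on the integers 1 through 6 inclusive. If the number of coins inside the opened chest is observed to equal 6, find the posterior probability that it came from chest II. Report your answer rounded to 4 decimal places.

Likelihoods P(X=6 | ·): I: 0.00182703; II: 0.0821536; III: 0.166667.
Posterior ∝ prior × likelihood. Numerator for II: 0.6·0.0821536 = 0.0492922.
Normalizing constant: 0.2·0.00182703 + 0.6·0.0821536 + 0.2·0.166667 = 0.0829909.
P(II | observation) = 0.0492922 / 0.0829909 = 0.593947.

0.5939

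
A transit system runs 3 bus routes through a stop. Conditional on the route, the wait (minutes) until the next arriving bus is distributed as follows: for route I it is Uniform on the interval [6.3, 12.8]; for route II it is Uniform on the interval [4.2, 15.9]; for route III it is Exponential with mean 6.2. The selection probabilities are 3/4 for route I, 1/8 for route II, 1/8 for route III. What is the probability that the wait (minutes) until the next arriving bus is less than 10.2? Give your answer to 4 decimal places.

0.6150

Conditional on each route, P(X < 10.2): I: 0.6; II: 0.512821; III: 0.807019.
By total probability, P(X < 10.2) = 0.75·0.6 + 0.125·0.512821 + 0.125·0.807019 = 0.61498.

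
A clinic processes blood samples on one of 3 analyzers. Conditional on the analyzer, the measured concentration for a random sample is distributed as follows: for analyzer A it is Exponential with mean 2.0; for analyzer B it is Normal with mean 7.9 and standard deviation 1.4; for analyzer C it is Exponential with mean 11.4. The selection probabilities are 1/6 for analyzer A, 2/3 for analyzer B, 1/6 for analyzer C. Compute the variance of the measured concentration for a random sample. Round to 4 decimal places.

Per component, A: μ=2, E[X²]=8; B: μ=7.9, E[X²]=64.37; C: μ=11.4, E[X²]=259.92.
E[X] = 0.166667·2 + 0.666667·7.9 + 0.166667·11.4 = 7.5.
E[X²] = 0.166667·8 + 0.666667·64.37 + 0.166667·259.92 = 87.5667.
Var(X) = E[X²] − (E[X])² = 87.5667 − 56.25 = 31.3167.

31.3167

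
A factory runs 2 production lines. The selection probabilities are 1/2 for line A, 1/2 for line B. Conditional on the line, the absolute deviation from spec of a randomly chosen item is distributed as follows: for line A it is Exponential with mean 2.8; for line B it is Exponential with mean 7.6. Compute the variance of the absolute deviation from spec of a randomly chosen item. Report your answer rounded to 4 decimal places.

38.5600

Per component, A: μ=2.8, E[X²]=15.68; B: μ=7.6, E[X²]=115.52.
E[X] = 0.5·2.8 + 0.5·7.6 = 5.2.
E[X²] = 0.5·15.68 + 0.5·115.52 = 65.6.
Var(X) = E[X²] − (E[X])² = 65.6 − 27.04 = 38.56.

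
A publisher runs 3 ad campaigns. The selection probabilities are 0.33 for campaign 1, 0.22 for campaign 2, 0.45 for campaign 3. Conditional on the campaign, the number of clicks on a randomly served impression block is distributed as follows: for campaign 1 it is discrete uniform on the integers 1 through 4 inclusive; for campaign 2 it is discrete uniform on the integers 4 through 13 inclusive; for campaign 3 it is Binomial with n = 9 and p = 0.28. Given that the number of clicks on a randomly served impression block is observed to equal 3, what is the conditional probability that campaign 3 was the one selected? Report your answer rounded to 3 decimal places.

0.584

Likelihoods P(X=3 | ·): 1: 0.25; 2: 0; 3: 0.256891.
Posterior ∝ prior × likelihood. Numerator for 3: 0.45·0.256891 = 0.115601.
Normalizing constant: 0.33·0.25 + 0.22·0 + 0.45·0.256891 = 0.198101.
P(3 | observation) = 0.115601 / 0.198101 = 0.583545.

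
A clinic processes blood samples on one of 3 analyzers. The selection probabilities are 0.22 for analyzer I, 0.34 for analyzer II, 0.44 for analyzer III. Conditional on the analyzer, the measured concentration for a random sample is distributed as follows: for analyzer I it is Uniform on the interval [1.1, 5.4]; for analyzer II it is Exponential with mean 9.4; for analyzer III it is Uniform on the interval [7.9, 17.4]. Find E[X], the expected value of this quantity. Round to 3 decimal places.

9.477

Component means — I: 3.25; II: 9.4; III: 12.65.
E[X] = 0.22·3.25 + 0.34·9.4 + 0.44·12.65 = 9.477.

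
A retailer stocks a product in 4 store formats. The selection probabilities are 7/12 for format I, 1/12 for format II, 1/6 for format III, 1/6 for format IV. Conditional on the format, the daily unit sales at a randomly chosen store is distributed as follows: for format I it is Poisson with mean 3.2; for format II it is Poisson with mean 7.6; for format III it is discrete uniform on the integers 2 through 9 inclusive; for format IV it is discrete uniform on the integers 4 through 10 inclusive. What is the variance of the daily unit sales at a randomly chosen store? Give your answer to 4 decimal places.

Per component, I: μ=3.2, E[X²]=13.44; II: μ=7.6, E[X²]=65.36; III: μ=5.5, E[X²]=35.5; IV: μ=7, E[X²]=53.
E[X] = 0.583333·3.2 + 0.0833333·7.6 + 0.166667·5.5 + 0.166667·7 = 4.58333.
E[X²] = 0.583333·13.44 + 0.0833333·65.36 + 0.166667·35.5 + 0.166667·53 = 28.0367.
Var(X) = E[X²] − (E[X])² = 28.0367 − 21.0069 = 7.02972.

7.0297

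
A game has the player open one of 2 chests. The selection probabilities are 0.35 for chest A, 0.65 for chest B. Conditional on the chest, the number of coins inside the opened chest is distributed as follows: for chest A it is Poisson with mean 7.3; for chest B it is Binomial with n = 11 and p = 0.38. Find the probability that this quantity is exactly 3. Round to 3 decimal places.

Conditional on each chest, P(X = 3): A: 0.0437993; B: 0.197683.
By total probability, P(X = 3) = 0.35·0.0437993 + 0.65·0.197683 = 0.143823.

0.144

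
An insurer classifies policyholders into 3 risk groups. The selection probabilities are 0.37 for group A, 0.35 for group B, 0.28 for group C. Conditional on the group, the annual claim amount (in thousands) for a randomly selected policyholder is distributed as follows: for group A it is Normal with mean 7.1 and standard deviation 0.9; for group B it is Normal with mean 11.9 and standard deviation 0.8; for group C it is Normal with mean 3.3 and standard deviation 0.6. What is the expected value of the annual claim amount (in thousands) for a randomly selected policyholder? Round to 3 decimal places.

Component means — A: 7.1; B: 11.9; C: 3.3.
E[X] = 0.37·7.1 + 0.35·11.9 + 0.28·3.3 = 7.716.

7.716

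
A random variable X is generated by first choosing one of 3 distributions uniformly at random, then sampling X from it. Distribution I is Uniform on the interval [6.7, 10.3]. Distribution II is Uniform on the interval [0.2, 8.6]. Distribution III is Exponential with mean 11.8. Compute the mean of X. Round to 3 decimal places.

Component means — I: 8.5; II: 4.4; III: 11.8.
E[X] = 0.333333·8.5 + 0.333333·4.4 + 0.333333·11.8 = 8.23333.

8.233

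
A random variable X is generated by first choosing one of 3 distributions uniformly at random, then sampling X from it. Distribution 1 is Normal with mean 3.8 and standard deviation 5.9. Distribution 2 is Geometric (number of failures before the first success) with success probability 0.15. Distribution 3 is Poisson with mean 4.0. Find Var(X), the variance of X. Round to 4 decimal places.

26.2295

Per component, 1: μ=3.8, E[X²]=49.25; 2: μ=5.66667, E[X²]=69.8889; 3: μ=4, E[X²]=20.
E[X] = 0.333333·3.8 + 0.333333·5.66667 + 0.333333·4 = 4.48889.
E[X²] = 0.333333·49.25 + 0.333333·69.8889 + 0.333333·20 = 46.3796.
Var(X) = E[X²] − (E[X])² = 46.3796 − 20.1501 = 26.2295.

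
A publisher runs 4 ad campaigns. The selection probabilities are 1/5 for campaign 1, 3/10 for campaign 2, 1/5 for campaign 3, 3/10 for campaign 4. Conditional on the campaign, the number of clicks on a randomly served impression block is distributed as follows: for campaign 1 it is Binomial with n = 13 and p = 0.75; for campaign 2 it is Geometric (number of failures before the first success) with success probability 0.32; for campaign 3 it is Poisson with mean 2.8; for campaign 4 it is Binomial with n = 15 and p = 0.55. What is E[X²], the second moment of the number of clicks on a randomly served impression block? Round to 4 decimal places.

46.5074

For each component E[X²] = Var + (mean)², giving 1: 97.5; 2: 11.1562; 3: 10.64; 4: 71.775.
Overall E[X²] = 0.2·97.5 + 0.3·11.1562 + 0.2·10.64 + 0.3·71.775 = 46.5074.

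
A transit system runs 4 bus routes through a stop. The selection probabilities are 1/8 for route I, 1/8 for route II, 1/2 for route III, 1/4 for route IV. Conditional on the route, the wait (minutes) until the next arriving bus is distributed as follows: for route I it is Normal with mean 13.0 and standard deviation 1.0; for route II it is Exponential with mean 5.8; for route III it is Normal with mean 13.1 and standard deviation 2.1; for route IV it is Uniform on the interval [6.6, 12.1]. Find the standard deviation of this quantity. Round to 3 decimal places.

3.725

Per component, I: μ=13, E[X²]=170; II: μ=5.8, E[X²]=67.28; III: μ=13.1, E[X²]=176.02; IV: μ=9.35, E[X²]=89.9433.
E[X] = 0.125·13 + 0.125·5.8 + 0.5·13.1 + 0.25·9.35 = 11.2375.
E[X²] = 0.125·170 + 0.125·67.28 + 0.5·176.02 + 0.25·89.9433 = 140.156.
Var(X) = E[X²] − (E[X])² = 140.156 − 126.281 = 13.8744.
SD(X) = √13.8744 = 3.72484.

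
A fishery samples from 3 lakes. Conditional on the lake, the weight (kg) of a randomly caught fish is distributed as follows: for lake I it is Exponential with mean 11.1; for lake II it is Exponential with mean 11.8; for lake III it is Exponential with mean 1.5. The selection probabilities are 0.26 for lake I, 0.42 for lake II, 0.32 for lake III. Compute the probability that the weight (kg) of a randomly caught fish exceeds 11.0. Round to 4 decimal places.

0.2621

Conditional on each lake, P(X > 11.0): I: 0.371209; II: 0.393685; III: 0.000653392.
By total probability, P(X > 11.0) = 0.26·0.371209 + 0.42·0.393685 + 0.32·0.000653392 = 0.262071.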